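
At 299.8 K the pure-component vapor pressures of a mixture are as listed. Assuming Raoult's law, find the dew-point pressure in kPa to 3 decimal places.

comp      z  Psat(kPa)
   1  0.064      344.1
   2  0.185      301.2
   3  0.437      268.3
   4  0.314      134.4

At the dew point ψ → 1, so Σzᵢ/Kᵢ = 1 with Kᵢ = Pᵢˢᵃᵗ/P ⇒ 1/P = Σzᵢ/Pᵢˢᵃᵗ.
1/P = 0.064/344.1 + 0.185/301.2 + 0.437/268.3 + 0.314/134.4 = 0.004765 ⇒ P = 209.851 kPa

Pdew = 209.851 kPa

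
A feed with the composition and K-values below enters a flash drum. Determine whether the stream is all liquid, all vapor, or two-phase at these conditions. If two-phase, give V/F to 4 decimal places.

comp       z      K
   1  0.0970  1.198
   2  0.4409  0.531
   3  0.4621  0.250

all liquid

ΣzᵢKᵢ = 0.4658; Σzᵢ/Kᵢ = 2.7597.
Since ΣzᵢKᵢ < 1 the mixture is below its bubble point — single liquid phase.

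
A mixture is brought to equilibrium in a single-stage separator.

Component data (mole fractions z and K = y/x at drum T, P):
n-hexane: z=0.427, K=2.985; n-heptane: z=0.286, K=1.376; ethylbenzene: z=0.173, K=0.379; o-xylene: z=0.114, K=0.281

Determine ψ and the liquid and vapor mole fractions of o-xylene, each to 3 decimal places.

Newton iteration, ψ⁰ = 0.5:
  ψ = 0.500: g = 0.2321, g' = -0.736 → ψ = 0.815
  ψ = 0.815: g = -0.0096, g' = -0.887 → ψ = 0.804
Converged at ψ = 0.804.
Compositions from xᵢ = zᵢ/(1+ψ(Kᵢ−1)), yᵢ = Kᵢxᵢ:
  n-hexane: x = 0.164, y = 0.491
  n-heptane: x = 0.220, y = 0.302
  ethylbenzene: x = 0.346, y = 0.131
  o-xylene: x = 0.270, y = 0.076

ψ = 0.804, x_o-xylene = 0.270, y_o-xylene = 0.076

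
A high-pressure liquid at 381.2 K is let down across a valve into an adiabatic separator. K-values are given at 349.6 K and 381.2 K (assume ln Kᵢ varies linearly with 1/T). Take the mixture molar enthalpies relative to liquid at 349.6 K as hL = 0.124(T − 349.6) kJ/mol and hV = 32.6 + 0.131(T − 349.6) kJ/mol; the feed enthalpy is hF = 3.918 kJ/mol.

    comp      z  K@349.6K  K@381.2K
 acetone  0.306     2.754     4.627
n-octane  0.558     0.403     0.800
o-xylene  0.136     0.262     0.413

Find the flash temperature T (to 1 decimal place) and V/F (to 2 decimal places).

Adiabatic flash: solve Rachford–Rice at each trial T, then check hF = ψ·hV(T) + (1−ψ)·hL(T).
  T = 349.6 K: K = (2.754, 0.403, 0.262), RR gives ψ = 0.094, H_out = 3.064 kJ/mol
  T = 381.2 K: K = (4.627, 0.800, 0.413), RR gives ψ = 0.802, H_out = 30.253 kJ/mol
  T = 365.4 K: K = (3.610, 0.576, 0.332), RR gives ψ = 0.377, H_out = 14.282 kJ/mol
  T = 357.5 K: K = (3.163, 0.484, 0.296), RR gives ψ = 0.231, H_out = 8.519 kJ/mol
  T = 353.6 K: K = (2.956, 0.443, 0.279), RR gives ψ = 0.164, H_out = 5.832 kJ/mol
  T = 351.6 K: K = (2.854, 0.422, 0.270), RR gives ψ = 0.129, H_out = 4.455 kJ/mol
Linear interpolation between T = 349.6 (H_out = 3.064) and T = 351.6 (H_out = 4.455) on hF = 3.918 gives T ≈ 350.8 K, at which ψ = 0.12.

T = 350.8 K, V/F = 0.12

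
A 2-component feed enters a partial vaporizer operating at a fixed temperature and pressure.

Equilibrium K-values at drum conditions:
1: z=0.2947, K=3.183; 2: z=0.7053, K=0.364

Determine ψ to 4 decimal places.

ψ = 0.1403

Rachford–Rice: g(ψ) = Σ zᵢ(Kᵢ−1)/(1+ψ(Kᵢ−1)) = 0.
Feasibility: ΣzᵢKᵢ = 1.1948, Σzᵢ/Kᵢ = 2.0302 — both > 1, two phases present.
Binary case is linear: z₁(K₁−1)(1+ψ(K₂−1)) + z₂(K₂−1)(1+ψ(K₁−1)) = 0
⇒ ψ = [z₁(K₁−1)+z₂(K₂−1)] / [−(K₁−1)(K₂−1)] = 0.19476/1.38839 = 0.1403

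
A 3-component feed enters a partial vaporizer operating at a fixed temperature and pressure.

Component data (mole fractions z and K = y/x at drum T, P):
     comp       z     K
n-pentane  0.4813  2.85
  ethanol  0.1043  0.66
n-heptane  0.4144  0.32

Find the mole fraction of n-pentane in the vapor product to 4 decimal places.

y_n-pentane = 0.7180

Material balance + equilibrium reduce to Σ zᵢ(Kᵢ−1)/(1+ψ(Kᵢ−1)) = 0.
Check two-phase: ΣzᵢKᵢ = 1.5732 > 1 and Σzᵢ/Kᵢ = 1.6219 > 1, so g(0) = 0.5732 > 0 and g(1) = -0.6219 < 0.
Newton–Raphson from ψ = 0.5:
  ψ = 0.5000: g = -0.00713, g' = -0.9019 → ψ = 0.4921
Converged at ψ = 0.4921.
Compositions from xᵢ = zᵢ/(1+ψ(Kᵢ−1)), yᵢ = Kᵢxᵢ:
  n-pentane: x = 0.2519, y = 0.7180
  ethanol: x = 0.1253, y = 0.0827
  n-heptane: x = 0.6228, y = 0.1993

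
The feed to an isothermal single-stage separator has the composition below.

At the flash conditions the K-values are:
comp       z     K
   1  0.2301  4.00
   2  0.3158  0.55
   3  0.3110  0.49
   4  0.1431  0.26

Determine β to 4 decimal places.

β = 0.1772

Let β = V/F and solve Σ zᵢ(Kᵢ−1)/(1+β(Kᵢ−1)) = 0.
g(0) = ΣzᵢKᵢ − 1 = 0.2837 and g(1) = 1 − Σzᵢ/Kᵢ = -0.8168, so a root lies in (0, 1).
Iterate (Newton) starting at β = 0.5:
  β = 0.5000: g = -0.28823, g' = -0.7810 → β = 0.1309
  β = 0.1309: g = 0.05739, g' = -1.3287 → β = 0.1741
  β = 0.1741: g = 0.00361, g' = -1.1695 → β = 0.1772
Converged at β = 0.1772.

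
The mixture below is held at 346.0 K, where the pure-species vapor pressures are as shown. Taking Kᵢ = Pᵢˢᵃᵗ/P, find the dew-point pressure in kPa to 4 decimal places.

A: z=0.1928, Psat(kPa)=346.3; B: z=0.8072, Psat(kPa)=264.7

At the dew point ψ → 1, so Σzᵢ/Kᵢ = 1 with Kᵢ = Pᵢˢᵃᵗ/P ⇒ 1/P = Σzᵢ/Pᵢˢᵃᵗ.
1/P = 0.1928/346.3 + 0.8072/264.7 = 0.0036062 ⇒ P = 277.2977 kPa

Pdew = 277.2977 kPa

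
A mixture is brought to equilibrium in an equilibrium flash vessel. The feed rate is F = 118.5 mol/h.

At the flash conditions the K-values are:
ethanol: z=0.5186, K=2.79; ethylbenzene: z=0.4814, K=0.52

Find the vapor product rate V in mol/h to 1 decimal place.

V = 96.2 mol/h

Let ψ = V/F and solve Σ zᵢ(Kᵢ−1)/(1+ψ(Kᵢ−1)) = 0.
Feasibility: ΣzᵢKᵢ = 1.6972, Σzᵢ/Kᵢ = 1.1116 — both > 1, two phases present.
Newton iteration, ψ⁰ = 0.67:
  ψ = 0.6700: g = 0.08147, g' = -0.5845 → ψ = 0.8094
  ψ = 0.8094: g = 0.00120, g' = -0.5737 → ψ = 0.8115
Converged at ψ = 0.8115.
Then V = ψ·F = 0.8115·118.5 = 96.2 mol/h and L = F − V = 22.3 mol/h.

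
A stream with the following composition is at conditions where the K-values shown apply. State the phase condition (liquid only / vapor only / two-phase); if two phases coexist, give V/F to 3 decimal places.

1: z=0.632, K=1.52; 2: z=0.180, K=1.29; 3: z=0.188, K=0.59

vapor only

ΣzᵢKᵢ = 1.304; Σzᵢ/Kᵢ = 0.874.
Since Σzᵢ/Kᵢ < 1 the mixture is above its dew point — single vapor phase.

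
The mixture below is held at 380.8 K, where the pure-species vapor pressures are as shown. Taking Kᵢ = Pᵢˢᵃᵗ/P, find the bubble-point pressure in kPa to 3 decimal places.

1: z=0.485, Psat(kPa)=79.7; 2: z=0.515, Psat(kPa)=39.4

At the bubble point ψ → 0, so ΣzᵢKᵢ = 1 with Kᵢ = Pᵢˢᵃᵗ/P ⇒ P = ΣzᵢPᵢˢᵃᵗ.
P = 0.485·79.7 + 0.515·39.4 = 58.945 kPa

Pbub = 58.945 kPa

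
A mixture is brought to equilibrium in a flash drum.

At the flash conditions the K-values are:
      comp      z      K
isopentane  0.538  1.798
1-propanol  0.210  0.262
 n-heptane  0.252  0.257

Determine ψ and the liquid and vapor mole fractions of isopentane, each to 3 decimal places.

Newton iteration, ψ⁰ = 0.36:
  ψ = 0.360: g = -0.1331, g' = -0.678 → ψ = 0.164
  ψ = 0.164: g = -0.0097, g' = -0.596 → ψ = 0.147
Converged at ψ = 0.147.
Compositions from xᵢ = zᵢ/(1+ψ(Kᵢ−1)), yᵢ = Kᵢxᵢ:
  isopentane: x = 0.481, y = 0.866
  1-propanol: x = 0.236, y = 0.062
  n-heptane: x = 0.283, y = 0.073

ψ = 0.147, x_isopentane = 0.481, y_isopentane = 0.866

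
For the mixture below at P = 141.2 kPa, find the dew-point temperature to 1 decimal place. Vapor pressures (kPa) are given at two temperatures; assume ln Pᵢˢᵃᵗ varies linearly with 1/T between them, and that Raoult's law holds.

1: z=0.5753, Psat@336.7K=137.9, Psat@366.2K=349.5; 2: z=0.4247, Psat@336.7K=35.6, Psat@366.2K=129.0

Dew-point temperature: Σzᵢ·P/Pᵢˢᵃᵗ(T) = 1. Interpolate ln Pᵢˢᵃᵗ = aᵢ + bᵢ/T.
  T = 336.7 K: ΣzᵢP/Pᵢˢᵃᵗ = 2.2736
  T = 366.2 K: ΣzᵢP/Pᵢˢᵃᵗ = 0.6973
  T = 351.4 K: ΣzᵢP/Pᵢˢᵃᵗ = 1.2266
  T = 358.8 K: ΣzᵢP/Pᵢˢᵃᵗ = 0.9187
  T = 355.1 K: ΣzᵢP/Pᵢˢᵃᵗ = 1.0598
  T = 357.0 K: ΣzᵢP/Pᵢˢᵃᵗ = 0.9844
Interpolating between 355.1 K and 357.0 K gives T ≈ 356.6 K.

T = 356.6 K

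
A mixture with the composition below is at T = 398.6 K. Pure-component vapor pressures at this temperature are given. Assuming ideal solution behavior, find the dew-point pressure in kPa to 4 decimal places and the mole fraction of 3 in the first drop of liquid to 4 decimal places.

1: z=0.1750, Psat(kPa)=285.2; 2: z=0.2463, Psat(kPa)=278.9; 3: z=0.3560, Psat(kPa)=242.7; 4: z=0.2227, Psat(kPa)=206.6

Pdew = 247.4343 kPa, x_3 = 0.3629

At the dew point ψ → 1, so Σzᵢ/Kᵢ = 1 with Kᵢ = Pᵢˢᵃᵗ/P ⇒ 1/P = Σzᵢ/Pᵢˢᵃᵗ.
1/P = 0.1750/285.2 + 0.2463/278.9 + 0.3560/242.7 + 0.2227/206.6 = 0.0040415 ⇒ P = 247.4343 kPa
xᵢ = zᵢP/Pᵢˢᵃᵗ ⇒ x_3 = 0.3560·247.4343/242.7 = 0.3629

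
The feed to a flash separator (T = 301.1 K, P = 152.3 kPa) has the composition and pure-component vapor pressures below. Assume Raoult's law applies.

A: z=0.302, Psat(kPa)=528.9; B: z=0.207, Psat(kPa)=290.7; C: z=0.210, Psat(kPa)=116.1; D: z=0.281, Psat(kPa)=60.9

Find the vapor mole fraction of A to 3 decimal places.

y_A = 0.364

Raoult's law: Kᵢ = Pᵢˢᵃᵗ/P = Pᵢˢᵃᵗ/152.3.
  K_A = 528.9/152.3 = 3.47275, K_B = 290.7/152.3 = 1.90873, K_C = 116.1/152.3 = 0.76231, K_D = 60.9/152.3 = 0.39987
Newton–Raphson from V/F = 0.5:
  V/F = 0.500: g = 0.1657, g' = -0.672 → V/F = 0.747
  V/F = 0.747: g = 0.0082, g' = -0.638 → V/F = 0.759
Converged at V/F = 0.759.
Compositions from xᵢ = zᵢ/(1+V/F(Kᵢ−1)), yᵢ = Kᵢxᵢ:
  A: x = 0.105, y = 0.364
  B: x = 0.122, y = 0.234
  C: x = 0.256, y = 0.195
  D: x = 0.516, y = 0.206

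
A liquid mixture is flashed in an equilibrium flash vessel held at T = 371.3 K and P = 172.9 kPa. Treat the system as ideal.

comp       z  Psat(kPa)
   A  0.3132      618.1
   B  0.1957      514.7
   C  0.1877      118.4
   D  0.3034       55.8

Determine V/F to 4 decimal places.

V/F = 0.6821

Raoult's law: Kᵢ = Pᵢˢᵃᵗ/P = Pᵢˢᵃᵗ/172.9.
  K_A = 618.1/172.9 = 3.574899, K_B = 514.7/172.9 = 2.976865, K_C = 118.4/172.9 = 0.684789, K_D = 55.8/172.9 = 0.322730
Material balance + equilibrium reduce to Σ zᵢ(Kᵢ−1)/(1+V/F(Kᵢ−1)) = 0.
Check two-phase: ΣzᵢKᵢ = 1.9287 > 1 and Σzᵢ/Kᵢ = 1.3676 > 1, so g(0) = 0.9287 > 0 and g(1) = -0.3676 < 0.
Newton–Raphson from V/F = 0.5:
  V/F = 0.5000: g = 0.16619, g' = -0.9347 → V/F = 0.6778
  V/F = 0.6778: g = 0.00401, g' = -0.9210 → V/F = 0.6821
Converged at V/F = 0.6821.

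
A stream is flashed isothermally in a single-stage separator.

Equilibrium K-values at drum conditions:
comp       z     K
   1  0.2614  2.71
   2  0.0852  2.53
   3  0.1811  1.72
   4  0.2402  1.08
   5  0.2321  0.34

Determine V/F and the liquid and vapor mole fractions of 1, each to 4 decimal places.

V/F = 0.8344, x_1 = 0.1077, y_1 = 0.2919

Iterate (Newton) starting at V/F = 0.46:
  V/F = 0.4600: g = 0.22322, g' = -0.5710 → V/F = 0.8509
  V/F = 0.8509: g = -0.01186, g' = -0.7279 → V/F = 0.8346
  V/F = 0.8346: g = -0.00017, g' = -0.7073 → V/F = 0.8344
Converged at V/F = 0.8344.
Compositions from xᵢ = zᵢ/(1+V/F(Kᵢ−1)), yᵢ = Kᵢxᵢ:
  1: x = 0.1077, y = 0.2919
  2: x = 0.0374, y = 0.0947
  3: x = 0.1131, y = 0.1946
  4: x = 0.2252, y = 0.2432
  5: x = 0.5166, y = 0.1756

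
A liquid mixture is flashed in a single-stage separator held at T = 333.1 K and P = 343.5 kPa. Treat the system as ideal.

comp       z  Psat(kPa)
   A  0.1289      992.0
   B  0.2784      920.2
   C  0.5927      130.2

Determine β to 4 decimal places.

Raoult's law: Kᵢ = Pᵢˢᵃᵗ/P = Pᵢˢᵃᵗ/343.5.
  K_A = 992.0/343.5 = 2.887918, K_B = 920.2/343.5 = 2.678894, K_C = 130.2/343.5 = 0.379039
Newton iteration, β⁰ = 0.68:
  β = 0.6800: g = -0.31223, g' = -0.9439 → β = 0.3492
  β = 0.3492: g = -0.02862, g' = -0.8514 → β = 0.3156
  β = 0.3156: g = 0.00028, g' = -0.8692 → β = 0.3159
Converged at β = 0.3159.

β = 0.3159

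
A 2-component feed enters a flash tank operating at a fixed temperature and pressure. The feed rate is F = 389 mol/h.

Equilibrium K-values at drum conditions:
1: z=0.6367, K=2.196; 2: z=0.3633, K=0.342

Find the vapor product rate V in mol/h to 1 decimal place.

Binary case is linear: z₁(K₁−1)(1+ψ(K₂−1)) + z₂(K₂−1)(1+ψ(K₁−1)) = 0
⇒ ψ = [z₁(K₁−1)+z₂(K₂−1)] / [−(K₁−1)(K₂−1)] = 0.52244/0.78697 = 0.6639
Then V = ψ·F = 0.6639·389 = 258.2 mol/h and L = F − V = 130.8 mol/h.

V = 258.2 mol/h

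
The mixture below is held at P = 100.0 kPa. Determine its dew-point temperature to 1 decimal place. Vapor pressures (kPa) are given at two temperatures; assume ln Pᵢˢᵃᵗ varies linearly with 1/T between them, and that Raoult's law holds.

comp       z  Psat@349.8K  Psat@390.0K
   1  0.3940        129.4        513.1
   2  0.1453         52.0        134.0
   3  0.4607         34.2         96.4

Dew-point temperature: Σzᵢ·P/Pᵢˢᵃᵗ(T) = 1. Interpolate ln Pᵢˢᵃᵗ = aᵢ + bᵢ/T.
  T = 349.8 K: ΣzᵢP/Pᵢˢᵃᵗ = 1.9310
  T = 390.0 K: ΣzᵢP/Pᵢˢᵃᵗ = 0.6631
  T = 369.9 K: ΣzᵢP/Pᵢˢᵃᵗ = 1.0970
  T = 379.9 K: ΣzᵢP/Pᵢˢᵃᵗ = 0.8480
  T = 374.9 K: ΣzᵢP/Pᵢˢᵃᵗ = 0.9627
  T = 372.4 K: ΣzᵢP/Pᵢˢᵃᵗ = 1.0272
  T = 373.6 K: ΣzᵢP/Pᵢˢᵃᵗ = 0.9956
Interpolating between 372.4 K and 373.6 K gives T ≈ 373.4 K.

T = 373.4 K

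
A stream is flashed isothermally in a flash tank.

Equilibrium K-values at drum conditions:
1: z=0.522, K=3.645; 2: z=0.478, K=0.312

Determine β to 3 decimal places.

β = 0.578

Let β = V/F and solve Σ zᵢ(Kᵢ−1)/(1+β(Kᵢ−1)) = 0.
g(0) = ΣzᵢKᵢ − 1 = 1.052 and g(1) = 1 − Σzᵢ/Kᵢ = -0.675, so a root lies in (0, 1).
Newton–Raphson from β = 0.5:
  β = 0.500: g = 0.0932, g' = -1.203 → β = 0.577
  β = 0.577: g = 0.0007, g' = -1.195 → β = 0.578
Converged at β = 0.578.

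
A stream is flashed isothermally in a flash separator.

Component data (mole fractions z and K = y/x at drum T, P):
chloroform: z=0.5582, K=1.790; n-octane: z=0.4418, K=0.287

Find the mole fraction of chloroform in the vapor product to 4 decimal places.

y_chloroform = 0.8491

Let ψ = V/F and solve Σ zᵢ(Kᵢ−1)/(1+ψ(Kᵢ−1)) = 0.
Feasibility: ΣzᵢKᵢ = 1.1260, Σzᵢ/Kᵢ = 1.8512 — both > 1, two phases present.
Binary case is linear: z₁(K₁−1)(1+ψ(K₂−1)) + z₂(K₂−1)(1+ψ(K₁−1)) = 0
⇒ ψ = [z₁(K₁−1)+z₂(K₂−1)] / [−(K₁−1)(K₂−1)] = 0.12597/0.56327 = 0.2236
Compositions from xᵢ = zᵢ/(1+ψ(Kᵢ−1)), yᵢ = Kᵢxᵢ:
  chloroform: x = 0.4744, y = 0.8491
  n-octane: x = 0.5256, y = 0.1509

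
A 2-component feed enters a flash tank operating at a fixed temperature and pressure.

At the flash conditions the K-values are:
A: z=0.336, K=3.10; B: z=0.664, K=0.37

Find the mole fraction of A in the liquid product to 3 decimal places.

x_A = 0.231

Material balance + equilibrium reduce to Σ zᵢ(Kᵢ−1)/(1+ψ(Kᵢ−1)) = 0.
g(0) = ΣzᵢKᵢ − 1 = 0.287 and g(1) = 1 − Σzᵢ/Kᵢ = -0.903, so a root lies in (0, 1).
Newton–Raphson from ψ = 0.5:
  ψ = 0.500: g = -0.2665, g' = -0.914 → ψ = 0.209
  ψ = 0.209: g = 0.0091, g' = -1.066 → ψ = 0.217
Converged at ψ = 0.217.
Compositions from xᵢ = zᵢ/(1+ψ(Kᵢ−1)), yᵢ = Kᵢxᵢ:
  A: x = 0.231, y = 0.715
  B: x = 0.769, y = 0.285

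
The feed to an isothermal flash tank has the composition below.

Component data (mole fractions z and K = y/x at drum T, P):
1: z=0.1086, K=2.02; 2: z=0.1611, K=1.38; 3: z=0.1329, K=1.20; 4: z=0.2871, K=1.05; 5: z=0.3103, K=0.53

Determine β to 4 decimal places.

Let β = V/F and solve Σ zᵢ(Kᵢ−1)/(1+β(Kᵢ−1)) = 0.
g(0) = ΣzᵢKᵢ − 1 = 0.0671 and g(1) = 1 − Σzᵢ/Kᵢ = -0.1402, so a root lies in (0, 1).
Iterate (Newton) starting at β = 0.42:
  β = 0.4200: g = -0.01279, g' = -0.1843 → β = 0.3506
  β = 0.3506: g = -0.00006, g' = -0.1830 → β = 0.3503
Converged at β = 0.3503.

β = 0.3503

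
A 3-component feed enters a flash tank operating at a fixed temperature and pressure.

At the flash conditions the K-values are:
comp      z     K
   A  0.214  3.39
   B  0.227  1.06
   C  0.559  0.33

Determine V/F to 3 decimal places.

V/F = 0.124

Material balance + equilibrium reduce to Σ zᵢ(Kᵢ−1)/(1+V/F(Kᵢ−1)) = 0.
Check two-phase: ΣzᵢKᵢ = 1.151 > 1 and Σzᵢ/Kᵢ = 1.971 > 1, so g(0) = 0.151 > 0 and g(1) = -0.971 < 0.
Newton–Raphson from V/F = 0.5:
  V/F = 0.500: g = -0.3170, g' = -0.822 → V/F = 0.114
  V/F = 0.114: g = 0.0096, g' = -1.049 → V/F = 0.124
Converged at V/F = 0.124.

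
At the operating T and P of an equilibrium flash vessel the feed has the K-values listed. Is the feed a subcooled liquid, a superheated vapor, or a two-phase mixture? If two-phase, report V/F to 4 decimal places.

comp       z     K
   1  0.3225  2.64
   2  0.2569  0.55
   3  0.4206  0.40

two-phase, V/F = 0.1795

ΣzᵢKᵢ = 1.1609; Σzᵢ/Kᵢ = 1.6407.
Both exceed 1, so a two-phase solution exists.
Rachford–Rice: g(ψ) = Σ zᵢ(Kᵢ−1)/(1+ψ(Kᵢ−1)) = 0.
Iterate (Newton) starting at ψ = 0.7:
  ψ = 0.7000: g = -0.35764, g' = -0.7490 → ψ = 0.2225
  ψ = 0.2225: g = -0.03220, g' = -0.7315 → ψ = 0.1785
  ψ = 0.1785: g = 0.00082, g' = -0.7705 → ψ = 0.1795
Converged at ψ = 0.1795.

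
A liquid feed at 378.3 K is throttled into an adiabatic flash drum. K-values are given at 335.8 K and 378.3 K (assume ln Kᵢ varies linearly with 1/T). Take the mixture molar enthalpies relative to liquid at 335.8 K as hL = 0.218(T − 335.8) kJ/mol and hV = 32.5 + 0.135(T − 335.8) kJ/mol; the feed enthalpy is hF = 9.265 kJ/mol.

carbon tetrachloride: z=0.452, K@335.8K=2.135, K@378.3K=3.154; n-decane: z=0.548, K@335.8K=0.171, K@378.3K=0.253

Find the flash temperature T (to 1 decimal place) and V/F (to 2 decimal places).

Adiabatic flash: solve Rachford–Rice at each trial T, then check hF = ψ·hV(T) + (1−ψ)·hL(T).
  T = 335.8 K: K = (2.135, 0.171), RR gives ψ = 0.062, H_out = 2.029 kJ/mol
  T = 378.3 K: K = (3.154, 0.253), RR gives ψ = 0.351, H_out = 19.425 kJ/mol
  T = 357.1 K: K = (2.626, 0.211), RR gives ψ = 0.236, H_out = 11.884 kJ/mol
  T = 346.5 K: K = (2.377, 0.190), RR gives ψ = 0.160, H_out = 7.399 kJ/mol
  T = 351.8 K: K = (2.500, 0.200), RR gives ψ = 0.200, H_out = 9.723 kJ/mol
  T = 349.1 K: K = (2.437, 0.195), RR gives ψ = 0.180, H_out = 8.562 kJ/mol
  T = 350.5 K: K = (2.470, 0.198), RR gives ψ = 0.191, H_out = 9.170 kJ/mol
Linear interpolation between T = 350.5 (H_out = 9.170) and T = 351.8 (H_out = 9.723) on hF = 9.265 gives T ≈ 350.7 K, at which ψ = 0.19.

T = 350.7 K, V/F = 0.19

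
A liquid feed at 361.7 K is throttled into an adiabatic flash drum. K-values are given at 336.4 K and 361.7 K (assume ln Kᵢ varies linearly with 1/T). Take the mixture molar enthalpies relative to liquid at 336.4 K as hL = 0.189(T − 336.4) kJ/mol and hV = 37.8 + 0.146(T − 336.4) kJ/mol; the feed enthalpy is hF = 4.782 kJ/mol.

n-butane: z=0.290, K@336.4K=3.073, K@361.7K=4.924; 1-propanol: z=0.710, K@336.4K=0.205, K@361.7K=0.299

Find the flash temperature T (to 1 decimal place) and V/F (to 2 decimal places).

Adiabatic flash: solve Rachford–Rice at each trial T, then check hF = ψ·hV(T) + (1−ψ)·hL(T).
  T = 336.4 K: K = (3.073, 0.205), RR gives ψ = 0.022, H_out = 0.842 kJ/mol
  T = 361.7 K: K = (4.924, 0.299), RR gives ψ = 0.233, H_out = 13.327 kJ/mol
  T = 349.0 K: K = (3.920, 0.249), RR gives ψ = 0.143, H_out = 7.710 kJ/mol
  T = 342.7 K: K = (3.478, 0.226), RR gives ψ = 0.088, H_out = 4.508 kJ/mol
  T = 345.9 K: K = (3.698, 0.238), RR gives ψ = 0.117, H_out = 6.181 kJ/mol
  T = 344.3 K: K = (3.587, 0.232), RR gives ψ = 0.103, H_out = 5.358 kJ/mol
Linear interpolation between T = 342.7 (H_out = 4.508) and T = 344.3 (H_out = 5.358) on hF = 4.782 gives T ≈ 343.2 K, at which ψ = 0.09.

T = 343.2 K, V/F = 0.09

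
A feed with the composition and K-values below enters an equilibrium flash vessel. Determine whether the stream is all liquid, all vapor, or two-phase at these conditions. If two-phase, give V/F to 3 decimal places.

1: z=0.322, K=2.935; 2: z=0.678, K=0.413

ΣzᵢKᵢ = 1.225; Σzᵢ/Kᵢ = 1.751.
Both exceed 1, so a two-phase solution exists.
Rachford–Rice: g(ψ) = Σ zᵢ(Kᵢ−1)/(1+ψ(Kᵢ−1)) = 0.
Binary case is linear: z₁(K₁−1)(1+ψ(K₂−1)) + z₂(K₂−1)(1+ψ(K₁−1)) = 0
⇒ ψ = [z₁(K₁−1)+z₂(K₂−1)] / [−(K₁−1)(K₂−1)] = 0.2251/1.1358 = 0.198

two-phase, V/F = 0.198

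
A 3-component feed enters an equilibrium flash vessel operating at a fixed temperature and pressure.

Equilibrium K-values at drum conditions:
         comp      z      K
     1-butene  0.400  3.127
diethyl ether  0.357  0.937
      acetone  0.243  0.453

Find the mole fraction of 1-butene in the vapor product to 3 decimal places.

y_1-butene = 0.425

Rachford–Rice: g(V/F) = Σ zᵢ(Kᵢ−1)/(1+V/F(Kᵢ−1)) = 0.
Feasibility: ΣzᵢKᵢ = 1.695, Σzᵢ/Kᵢ = 1.045 — both > 1, two phases present.
Newton iteration, V/F⁰ = 0.5:
  V/F = 0.500: g = 0.2061, g' = -0.564 → V/F = 0.865
  V/F = 0.865: g = 0.0234, g' = -0.488 → V/F = 0.913
Converged at V/F = 0.913.
Compositions from xᵢ = zᵢ/(1+V/F(Kᵢ−1)), yᵢ = Kᵢxᵢ:
  1-butene: x = 0.136, y = 0.425
  diethyl ether: x = 0.379, y = 0.355
  acetone: x = 0.485, y = 0.220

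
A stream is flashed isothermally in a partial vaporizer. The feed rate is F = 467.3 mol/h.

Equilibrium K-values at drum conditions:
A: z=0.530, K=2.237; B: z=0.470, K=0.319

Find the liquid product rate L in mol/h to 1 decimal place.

Let ψ = V/F and solve Σ zᵢ(Kᵢ−1)/(1+ψ(Kᵢ−1)) = 0.
g(0) = ΣzᵢKᵢ − 1 = 0.336 and g(1) = 1 − Σzᵢ/Kᵢ = -0.710, so a root lies in (0, 1).
Newton–Raphson from ψ = 0.65:
  ψ = 0.650: g = -0.2109, g' = -0.951 → ψ = 0.428
  ψ = 0.428: g = -0.0233, g' = -0.781 → ψ = 0.398
Converged at ψ = 0.398.
Then V = ψ·F = 0.3983·467.3 = 186.1 mol/h and L = F − V = 281.2 mol/h.

L = 281.2 mol/h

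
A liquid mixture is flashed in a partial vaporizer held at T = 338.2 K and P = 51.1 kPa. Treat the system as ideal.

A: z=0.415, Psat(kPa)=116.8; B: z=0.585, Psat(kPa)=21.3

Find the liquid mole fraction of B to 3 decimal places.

Raoult's law: Kᵢ = Pᵢˢᵃᵗ/P = Pᵢˢᵃᵗ/51.1.
  K_A = 116.8/51.1 = 2.28571, K_B = 21.3/51.1 = 0.41683
Rachford–Rice: g(ψ) = Σ zᵢ(Kᵢ−1)/(1+ψ(Kᵢ−1)) = 0.
g(0) = ΣzᵢKᵢ − 1 = 0.192 and g(1) = 1 − Σzᵢ/Kᵢ = -0.585, so a root lies in (0, 1).
Binary case is linear: z₁(K₁−1)(1+ψ(K₂−1)) + z₂(K₂−1)(1+ψ(K₁−1)) = 0
⇒ ψ = [z₁(K₁−1)+z₂(K₂−1)] / [−(K₁−1)(K₂−1)] = 0.1924/0.7498 = 0.257
Compositions from xᵢ = zᵢ/(1+ψ(Kᵢ−1)), yᵢ = Kᵢxᵢ:
  A: x = 0.312, y = 0.713
  B: x = 0.688, y = 0.287

x_B = 0.688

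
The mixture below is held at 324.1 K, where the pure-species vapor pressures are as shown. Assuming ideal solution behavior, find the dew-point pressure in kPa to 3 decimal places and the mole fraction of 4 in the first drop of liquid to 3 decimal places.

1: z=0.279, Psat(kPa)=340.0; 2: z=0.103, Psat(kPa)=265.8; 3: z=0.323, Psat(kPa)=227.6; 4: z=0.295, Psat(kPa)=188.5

Pdew = 238.536 kPa, x_4 = 0.373

At the dew point ψ → 1, so Σzᵢ/Kᵢ = 1 with Kᵢ = Pᵢˢᵃᵗ/P ⇒ 1/P = Σzᵢ/Pᵢˢᵃᵗ.
1/P = 0.279/340.0 + 0.103/265.8 + 0.323/227.6 + 0.295/188.5 = 0.004192 ⇒ P = 238.536 kPa
xᵢ = zᵢP/Pᵢˢᵃᵗ ⇒ x_4 = 0.295·238.536/188.5 = 0.373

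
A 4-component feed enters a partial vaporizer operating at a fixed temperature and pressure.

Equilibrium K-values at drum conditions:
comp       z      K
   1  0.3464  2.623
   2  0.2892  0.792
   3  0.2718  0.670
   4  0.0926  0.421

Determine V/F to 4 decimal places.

V/F = 0.6608

Newton–Raphson from V/F = 0.5:
  V/F = 0.5000: g = 0.06034, g' = -0.3976 → V/F = 0.6518
  V/F = 0.6518: g = 0.00324, g' = -0.3603 → V/F = 0.6607
  V/F = 0.6607: g = 0.00001, g' = -0.3591 → V/F = 0.6608
Converged at V/F = 0.6608.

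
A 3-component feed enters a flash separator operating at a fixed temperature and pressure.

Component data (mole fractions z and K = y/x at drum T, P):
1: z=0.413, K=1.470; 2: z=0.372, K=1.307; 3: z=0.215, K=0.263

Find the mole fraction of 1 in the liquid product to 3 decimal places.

Let ψ = V/F and solve Σ zᵢ(Kᵢ−1)/(1+ψ(Kᵢ−1)) = 0.
Feasibility: ΣzᵢKᵢ = 1.150, Σzᵢ/Kᵢ = 1.383 — both > 1, two phases present.
Newton iteration, ψ⁰ = 0.5:
  ψ = 0.500: g = 0.0053, g' = -0.379 → ψ = 0.514
Converged at ψ = 0.514.
Compositions from xᵢ = zᵢ/(1+ψ(Kᵢ−1)), yᵢ = Kᵢxᵢ:
  1: x = 0.333, y = 0.489
  2: x = 0.321, y = 0.420
  3: x = 0.346, y = 0.091

x_1 = 0.333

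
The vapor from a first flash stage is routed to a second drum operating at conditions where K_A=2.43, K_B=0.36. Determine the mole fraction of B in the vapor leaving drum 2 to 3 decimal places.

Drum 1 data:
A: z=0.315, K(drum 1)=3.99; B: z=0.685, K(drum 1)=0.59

y_B (drum 2) = 0.249

Drum 1:
Binary case is linear: z₁(K₁−1)(1+ψ₁(K₂−1)) + z₂(K₂−1)(1+ψ₁(K₁−1)) = 0
⇒ ψ₁ = [z₁(K₁−1)+z₂(K₂−1)] / [−(K₁−1)(K₂−1)] = 0.6610/1.2259 = 0.539
Drum-1 compositions:
  A: x = 0.121, y = 0.481
  B: x = 0.879, y = 0.519
Drum-2 feed = drum-1 vapor: z₂ = (0.4811, 0.5189).
Drum 2:
Let ψ₂ = V/F and solve Σ zᵢ(Kᵢ−1)/(1+ψ₂(Kᵢ−1)) = 0.
g(0) = ΣzᵢKᵢ − 1 = 0.356 and g(1) = 1 − Σzᵢ/Kᵢ = -0.639, so a root lies in (0, 1).
Newton–Raphson from ψ₂ = 0.5:
  ψ₂ = 0.500: g = -0.0871, g' = -0.794 → ψ₂ = 0.390
  ψ₂ = 0.390: g = -0.0010, g' = -0.783 → ψ₂ = 0.389
Converged at ψ₂ = 0.389.
  A: x = 0.309, y = 0.751
  B: x = 0.691, y = 0.249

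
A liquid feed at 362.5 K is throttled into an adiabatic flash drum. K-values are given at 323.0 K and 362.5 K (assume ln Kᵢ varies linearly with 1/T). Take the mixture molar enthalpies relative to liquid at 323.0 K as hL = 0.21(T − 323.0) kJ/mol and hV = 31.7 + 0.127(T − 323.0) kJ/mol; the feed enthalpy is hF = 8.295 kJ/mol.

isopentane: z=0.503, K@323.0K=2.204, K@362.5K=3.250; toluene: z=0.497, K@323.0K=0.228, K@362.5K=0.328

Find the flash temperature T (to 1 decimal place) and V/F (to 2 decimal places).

T = 324.4 K, V/F = 0.25

Adiabatic flash: solve Rachford–Rice at each trial T, then check hF = ψ·hV(T) + (1−ψ)·hL(T).
  T = 323.0 K: K = (2.204, 0.228), RR gives ψ = 0.239, H_out = 7.569 kJ/mol
  T = 362.5 K: K = (3.250, 0.328), RR gives ψ = 0.528, H_out = 23.291 kJ/mol
  T = 342.8 K: K = (2.708, 0.276), RR gives ψ = 0.404, H_out = 16.307 kJ/mol
  T = 332.9 K: K = (2.450, 0.252), RR gives ψ = 0.330, H_out = 12.257 kJ/mol
  T = 327.9 K: K = (2.325, 0.240), RR gives ψ = 0.286, H_out = 9.989 kJ/mol
  T = 325.4 K: K = (2.263, 0.234), RR gives ψ = 0.263, H_out = 8.782 kJ/mol
Linear interpolation between T = 323.0 (H_out = 7.569) and T = 325.4 (H_out = 8.782) on hF = 8.295 gives T ≈ 324.4 K, at which ψ = 0.25.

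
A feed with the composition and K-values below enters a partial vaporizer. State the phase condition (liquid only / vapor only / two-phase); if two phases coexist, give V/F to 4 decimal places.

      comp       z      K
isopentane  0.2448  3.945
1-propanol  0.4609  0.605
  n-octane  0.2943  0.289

ΣzᵢKᵢ = 1.3296; Σzᵢ/Kᵢ = 1.8422.
Both exceed 1, so a two-phase solution exists.
Let ψ = V/F and solve Σ zᵢ(Kᵢ−1)/(1+ψ(Kᵢ−1)) = 0.
Newton iteration, ψ⁰ = 0.5:
  ψ = 0.5000: g = -0.25994, g' = -0.8171 → ψ = 0.1819
  ψ = 0.1819: g = 0.03300, g' = -1.1801 → ψ = 0.2098
  ψ = 0.2098: g = 0.00112, g' = -1.1020 → ψ = 0.2109
Converged at ψ = 0.2109.

two-phase, V/F = 0.2109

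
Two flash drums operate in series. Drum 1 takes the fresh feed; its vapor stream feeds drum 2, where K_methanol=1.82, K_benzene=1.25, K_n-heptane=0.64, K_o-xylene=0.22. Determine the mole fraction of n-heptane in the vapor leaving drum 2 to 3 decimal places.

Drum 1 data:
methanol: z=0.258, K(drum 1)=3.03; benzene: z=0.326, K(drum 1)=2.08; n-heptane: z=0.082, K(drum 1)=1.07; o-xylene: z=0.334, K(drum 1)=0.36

Drum 1:
Let ψ₁ = V/F and solve Σ zᵢ(Kᵢ−1)/(1+ψ₁(Kᵢ−1)) = 0.
Feasibility: ΣzᵢKᵢ = 1.668, Σzᵢ/Kᵢ = 1.246 — both > 1, two phases present.
Iterate (Newton) starting at ψ₁ = 0.31:
  ψ₁ = 0.310: g = 0.3242, g' = -0.827 → ψ₁ = 0.702
  ψ₁ = 0.702: g = 0.0336, g' = -0.755 → ψ₁ = 0.746
Converged at ψ₁ = 0.746.
Drum-1 compositions:
  methanol: x = 0.103, y = 0.311
  benzene: x = 0.181, y = 0.376
  n-heptane: x = 0.078, y = 0.083
  o-xylene: x = 0.639, y = 0.230
Drum-2 feed = drum-1 vapor: z₂ = (0.3110, 0.3756, 0.0834, 0.2300).
Drum 2:
Material balance + equilibrium reduce to Σ zᵢ(Kᵢ−1)/(1+ψ₂(Kᵢ−1)) = 0.
g(0) = ΣzᵢKᵢ − 1 = 0.140 and g(1) = 1 − Σzᵢ/Kᵢ = -0.647, so a root lies in (0, 1).
Newton iteration, ψ₂⁰ = 0.5:
  ψ₂ = 0.500: g = -0.0663, g' = -0.516 → ψ₂ = 0.371
  ψ₂ = 0.371: g = -0.0058, g' = -0.434 → ψ₂ = 0.358
Converged at ψ₂ = 0.358.
  methanol: x = 0.240, y = 0.438
  benzene: x = 0.345, y = 0.431
  n-heptane: x = 0.096, y = 0.061
  o-xylene: x = 0.319, y = 0.070

y_n-heptane (drum 2) = 0.061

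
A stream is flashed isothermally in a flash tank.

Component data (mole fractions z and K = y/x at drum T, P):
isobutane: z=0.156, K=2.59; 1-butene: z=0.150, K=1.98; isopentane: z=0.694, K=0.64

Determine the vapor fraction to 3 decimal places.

ψ = 0.304

Material balance + equilibrium reduce to Σ zᵢ(Kᵢ−1)/(1+ψ(Kᵢ−1)) = 0.
g(0) = ΣzᵢKᵢ − 1 = 0.145 and g(1) = 1 − Σzᵢ/Kᵢ = -0.220, so a root lies in (0, 1).
Iterate (Newton) starting at ψ = 0.5:
  ψ = 0.500: g = -0.0678, g' = -0.321 → ψ = 0.289
  ψ = 0.289: g = 0.0058, g' = -0.385 → ψ = 0.304
Converged at ψ = 0.304.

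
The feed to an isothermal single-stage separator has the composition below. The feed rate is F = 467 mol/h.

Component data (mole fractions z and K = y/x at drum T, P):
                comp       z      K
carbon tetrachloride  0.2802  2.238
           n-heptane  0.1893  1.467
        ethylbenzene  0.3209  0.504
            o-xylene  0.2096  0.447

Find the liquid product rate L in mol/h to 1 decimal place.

L = 322.3 mol/h

Material balance + equilibrium reduce to Σ zᵢ(Kᵢ−1)/(1+ψ(Kᵢ−1)) = 0.
Check two-phase: ΣzᵢKᵢ = 1.1602 > 1 and Σzᵢ/Kᵢ = 1.3599 > 1, so g(0) = 0.1602 > 0 and g(1) = -0.3599 < 0.
Newton iteration, ψ⁰ = 0.4:
  ψ = 0.4000: g = -0.04090, g' = -0.4499 → ψ = 0.3091
  ψ = 0.3091: g = 0.00034, g' = -0.4595 → ψ = 0.3098
Converged at ψ = 0.3098.
Then V = ψ·F = 0.3098·467 = 144.7 mol/h and L = F − V = 322.3 mol/h.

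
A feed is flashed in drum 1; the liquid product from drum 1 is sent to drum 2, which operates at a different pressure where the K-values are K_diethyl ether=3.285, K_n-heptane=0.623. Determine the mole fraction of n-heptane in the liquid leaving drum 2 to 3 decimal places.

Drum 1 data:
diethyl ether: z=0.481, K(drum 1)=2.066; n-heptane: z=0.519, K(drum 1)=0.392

x_n-heptane (drum 2) = 0.858

Drum 1:
Material balance + equilibrium reduce to Σ zᵢ(Kᵢ−1)/(1+ψ₁(Kᵢ−1)) = 0.
Check two-phase: ΣzᵢKᵢ = 1.197 > 1 and Σzᵢ/Kᵢ = 1.557 > 1, so g(0) = 0.197 > 0 and g(1) = -0.557 < 0.
Newton–Raphson from ψ₁ = 0.39:
  ψ₁ = 0.390: g = -0.0515, g' = -0.602 → ψ₁ = 0.305
  ψ₁ = 0.305: g = -0.0002, g' = -0.600 → ψ₁ = 0.304
Converged at ψ₁ = 0.304.
Drum-1 compositions:
  diethyl ether: x = 0.363, y = 0.750
  n-heptane: x = 0.637, y = 0.250
Drum-2 feed = drum-1 liquid: z₂ = (0.3632, 0.6368).
Drum 2:
Let ψ₂ = V/F and solve Σ zᵢ(Kᵢ−1)/(1+ψ₂(Kᵢ−1)) = 0.
Check two-phase: ΣzᵢKᵢ = 1.590 > 1 and Σzᵢ/Kᵢ = 1.133 > 1, so g(0) = 0.590 > 0 and g(1) = -0.133 < 0.
Newton iteration, ψ₂⁰ = 0.5:
  ψ₂ = 0.500: g = 0.0915, g' = -0.551 → ψ₂ = 0.666
  ψ₂ = 0.666: g = 0.0084, g' = -0.459 → ψ₂ = 0.685
Converged at ψ₂ = 0.685.
  diethyl ether: x = 0.142, y = 0.465
  n-heptane: x = 0.858, y = 0.535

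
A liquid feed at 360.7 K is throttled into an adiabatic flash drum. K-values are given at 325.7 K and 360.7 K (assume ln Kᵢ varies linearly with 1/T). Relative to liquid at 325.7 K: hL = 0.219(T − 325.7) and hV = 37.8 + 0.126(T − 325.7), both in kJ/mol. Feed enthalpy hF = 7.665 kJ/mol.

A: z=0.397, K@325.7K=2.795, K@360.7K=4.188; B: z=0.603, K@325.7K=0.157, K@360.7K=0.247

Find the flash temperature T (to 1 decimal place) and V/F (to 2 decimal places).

Adiabatic flash: solve Rachford–Rice at each trial T, then check hF = ψ·hV(T) + (1−ψ)·hL(T).
  T = 325.7 K: K = (2.795, 0.157), RR gives ψ = 0.135, H_out = 5.103 kJ/mol
  T = 360.7 K: K = (4.188, 0.247), RR gives ψ = 0.338, H_out = 19.344 kJ/mol
  T = 343.2 K: K = (3.457, 0.199), RR gives ψ = 0.250, H_out = 12.887 kJ/mol
  T = 334.4 K: K = (3.115, 0.177), RR gives ψ = 0.197, H_out = 9.209 kJ/mol
  T = 330.0 K: K = (2.951, 0.167), RR gives ψ = 0.167, H_out = 7.204 kJ/mol
  T = 332.2 K: K = (3.032, 0.172), RR gives ψ = 0.183, H_out = 8.223 kJ/mol
Linear interpolation between T = 330.0 (H_out = 7.204) and T = 332.2 (H_out = 8.223) on hF = 7.665 gives T ≈ 331.0 K, at which ψ = 0.17.

T = 331.0 K, V/F = 0.17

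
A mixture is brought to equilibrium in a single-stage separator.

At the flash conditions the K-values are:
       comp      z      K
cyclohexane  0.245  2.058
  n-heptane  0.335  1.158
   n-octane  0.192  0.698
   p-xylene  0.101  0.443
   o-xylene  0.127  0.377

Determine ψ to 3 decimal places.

Let ψ = V/F and solve Σ zᵢ(Kᵢ−1)/(1+ψ(Kᵢ−1)) = 0.
Check two-phase: ΣzᵢKᵢ = 1.119 > 1 and Σzᵢ/Kᵢ = 1.248 > 1, so g(0) = 0.119 > 0 and g(1) = -0.248 < 0.
Newton iteration, ψ⁰ = 0.5:
  ψ = 0.500: g = -0.0426, g' = -0.313 → ψ = 0.364
  ψ = 0.364: g = -0.0008, g' = -0.304 → ψ = 0.361
Converged at ψ = 0.361.

ψ = 0.361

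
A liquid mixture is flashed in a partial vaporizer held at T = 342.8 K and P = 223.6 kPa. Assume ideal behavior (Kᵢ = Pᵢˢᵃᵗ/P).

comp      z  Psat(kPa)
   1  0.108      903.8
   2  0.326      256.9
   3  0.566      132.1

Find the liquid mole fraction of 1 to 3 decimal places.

x_1 = 0.067

Raoult's law: Kᵢ = Pᵢˢᵃᵗ/P = Pᵢˢᵃᵗ/223.6.
  K_1 = 903.8/223.6 = 4.04204, K_2 = 256.9/223.6 = 1.14893, K_3 = 132.1/223.6 = 0.59079
Material balance + equilibrium reduce to Σ zᵢ(Kᵢ−1)/(1+V/F(Kᵢ−1)) = 0.
g(0) = ΣzᵢKᵢ − 1 = 0.145 and g(1) = 1 − Σzᵢ/Kᵢ = -0.269, so a root lies in (0, 1).
Newton iteration, V/F⁰ = 0.32:
  V/F = 0.320: g = -0.0537, g' = -0.389 → V/F = 0.182
  V/F = 0.182: g = 0.0085, g' = -0.532 → V/F = 0.198
Converged at V/F = 0.198.
Compositions from xᵢ = zᵢ/(1+V/F(Kᵢ−1)), yᵢ = Kᵢxᵢ:
  1: x = 0.067, y = 0.272
  2: x = 0.317, y = 0.364
  3: x = 0.616, y = 0.364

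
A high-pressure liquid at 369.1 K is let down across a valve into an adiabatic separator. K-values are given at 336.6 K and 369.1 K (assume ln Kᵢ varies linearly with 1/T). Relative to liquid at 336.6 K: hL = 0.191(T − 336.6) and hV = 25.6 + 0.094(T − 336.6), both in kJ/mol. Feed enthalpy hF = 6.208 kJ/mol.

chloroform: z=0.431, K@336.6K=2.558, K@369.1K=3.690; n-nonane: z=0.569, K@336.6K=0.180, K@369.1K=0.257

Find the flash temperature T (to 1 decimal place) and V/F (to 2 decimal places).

T = 342.1 K, V/F = 0.21

Adiabatic flash: solve Rachford–Rice at each trial T, then check hF = ψ·hV(T) + (1−ψ)·hL(T).
  T = 336.6 K: K = (2.558, 0.180), RR gives ψ = 0.160, H_out = 4.106 kJ/mol
  T = 369.1 K: K = (3.690, 0.257), RR gives ψ = 0.369, H_out = 14.481 kJ/mol
  T = 352.9 K: K = (3.100, 0.217), RR gives ψ = 0.279, H_out = 9.826 kJ/mol
  T = 344.8 K: K = (2.824, 0.198), RR gives ψ = 0.226, H_out = 7.162 kJ/mol
  T = 340.7 K: K = (2.689, 0.189), RR gives ψ = 0.195, H_out = 5.688 kJ/mol
  T = 342.8 K: K = (2.758, 0.194), RR gives ψ = 0.211, H_out = 6.455 kJ/mol
Linear interpolation between T = 340.7 (H_out = 5.688) and T = 342.8 (H_out = 6.455) on hF = 6.208 gives T ≈ 342.1 K, at which ψ = 0.21.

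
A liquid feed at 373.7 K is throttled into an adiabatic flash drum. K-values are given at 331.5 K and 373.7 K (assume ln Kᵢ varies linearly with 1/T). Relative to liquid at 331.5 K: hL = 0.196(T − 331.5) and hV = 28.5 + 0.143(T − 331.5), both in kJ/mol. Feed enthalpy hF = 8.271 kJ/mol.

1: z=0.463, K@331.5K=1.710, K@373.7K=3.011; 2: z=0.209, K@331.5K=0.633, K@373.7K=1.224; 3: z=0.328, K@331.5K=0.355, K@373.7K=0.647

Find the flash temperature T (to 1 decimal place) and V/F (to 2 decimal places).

T = 335.9 K, V/F = 0.26

Adiabatic flash: solve Rachford–Rice at each trial T, then check hF = ψ·hV(T) + (1−ψ)·hL(T).
  T = 331.5 K: K = (1.710, 0.633, 0.355), RR gives ψ = 0.103, H_out = 2.935 kJ/mol
  T = 373.7 K: K = (3.011, 1.224, 0.647), RR gives ψ = 1.000, H_out = 34.535 kJ/mol
  T = 352.6 K: K = (2.308, 0.898, 0.488), RR gives ψ = 0.773, H_out = 25.297 kJ/mol
  T = 342.1 K: K = (1.997, 0.759, 0.419), RR gives ψ = 0.459, H_out = 14.891 kJ/mol
  T = 336.8 K: K = (1.850, 0.694, 0.386), RR gives ψ = 0.291, H_out = 9.261 kJ/mol
  T = 334.1 K: K = (1.778, 0.662, 0.370), RR gives ψ = 0.199, H_out = 6.155 kJ/mol
  T = 335.5 K: K = (1.815, 0.679, 0.378), RR gives ψ = 0.248, H_out = 7.791 kJ/mol
Linear interpolation between T = 335.5 (H_out = 7.791) and T = 336.8 (H_out = 9.261) on hF = 8.271 gives T ≈ 335.9 K, at which ψ = 0.26.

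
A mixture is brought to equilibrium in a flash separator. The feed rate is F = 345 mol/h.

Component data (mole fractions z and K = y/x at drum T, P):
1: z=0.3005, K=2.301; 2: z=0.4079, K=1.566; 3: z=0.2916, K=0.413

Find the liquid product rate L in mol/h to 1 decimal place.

Let ψ = V/F and solve Σ zᵢ(Kᵢ−1)/(1+ψ(Kᵢ−1)) = 0.
g(0) = ΣzᵢKᵢ − 1 = 0.4507 and g(1) = 1 − Σzᵢ/Kᵢ = -0.0971, so a root lies in (0, 1).
Newton iteration, ψ⁰ = 0.57:
  ψ = 0.5700: g = 0.14180, g' = -0.4693 → ψ = 0.8721
  ψ = 0.8721: g = -0.01300, g' = -0.5920 → ψ = 0.8502
  ψ = 0.8502: g = -0.00019, g' = -0.5746 → ψ = 0.8498
Converged at ψ = 0.8498.
Then V = ψ·F = 0.8498·345 = 293.2 mol/h and L = F − V = 51.8 mol/h.

L = 51.8 mol/h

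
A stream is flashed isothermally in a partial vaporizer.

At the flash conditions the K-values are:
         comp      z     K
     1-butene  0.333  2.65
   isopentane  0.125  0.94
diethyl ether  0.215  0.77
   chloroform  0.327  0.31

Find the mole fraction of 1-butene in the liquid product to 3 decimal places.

Let ψ = V/F and solve Σ zᵢ(Kᵢ−1)/(1+ψ(Kᵢ−1)) = 0.
g(0) = ΣzᵢKᵢ − 1 = 0.267 and g(1) = 1 − Σzᵢ/Kᵢ = -0.593, so a root lies in (0, 1).
Iterate (Newton) starting at ψ = 0.5:
  ψ = 0.500: g = -0.1070, g' = -0.650 → ψ = 0.335
  ψ = 0.335: g = -0.0011, g' = -0.653 → ψ = 0.334
Converged at ψ = 0.334.
Compositions from xᵢ = zᵢ/(1+ψ(Kᵢ−1)), yᵢ = Kᵢxᵢ:
  1-butene: x = 0.215, y = 0.569
  isopentane: x = 0.128, y = 0.120
  diethyl ether: x = 0.233, y = 0.179
  chloroform: x = 0.425, y = 0.132

x_1-butene = 0.215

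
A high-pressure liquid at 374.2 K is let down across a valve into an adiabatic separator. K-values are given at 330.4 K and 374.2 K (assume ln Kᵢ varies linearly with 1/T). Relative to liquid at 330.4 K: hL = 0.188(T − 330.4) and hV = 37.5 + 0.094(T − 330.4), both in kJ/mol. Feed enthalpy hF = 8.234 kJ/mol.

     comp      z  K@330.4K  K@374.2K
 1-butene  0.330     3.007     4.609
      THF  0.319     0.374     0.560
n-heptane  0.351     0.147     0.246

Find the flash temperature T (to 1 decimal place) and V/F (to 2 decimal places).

Adiabatic flash: solve Rachford–Rice at each trial T, then check hF = ψ·hV(T) + (1−ψ)·hL(T).
  T = 330.4 K: K = (3.007, 0.374, 0.147), RR gives ψ = 0.108, H_out = 4.060 kJ/mol
  T = 374.2 K: K = (4.609, 0.560, 0.246), RR gives ψ = 0.351, H_out = 19.939 kJ/mol
  T = 352.3 K: K = (3.773, 0.463, 0.193), RR gives ψ = 0.241, H_out = 12.668 kJ/mol
  T = 341.4 K: K = (3.382, 0.418, 0.169), RR gives ψ = 0.180, H_out = 8.632 kJ/mol
  T = 335.9 K: K = (3.192, 0.396, 0.158), RR gives ψ = 0.146, H_out = 6.423 kJ/mol
  T = 338.6 K: K = (3.285, 0.407, 0.164), RR gives ψ = 0.163, H_out = 7.525 kJ/mol
  T = 340.0 K: K = (3.333, 0.412, 0.166), RR gives ψ = 0.172, H_out = 8.082 kJ/mol
Linear interpolation between T = 340.0 (H_out = 8.082) and T = 341.4 (H_out = 8.632) on hF = 8.234 gives T ≈ 340.4 K, at which ψ = 0.17.

T = 340.4 K, V/F = 0.17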